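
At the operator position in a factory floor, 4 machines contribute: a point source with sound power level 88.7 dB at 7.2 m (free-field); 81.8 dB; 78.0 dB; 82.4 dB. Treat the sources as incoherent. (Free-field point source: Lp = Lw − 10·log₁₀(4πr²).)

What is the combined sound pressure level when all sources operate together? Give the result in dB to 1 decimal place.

Source at 7.2 m: Lp = 88.7 − 10·log₁₀(4π·7.2²) = 88.7 − 10·log₁₀(651.441) = 60.6 dB.
Σ 10^(Lᵢ/10) = 3.894e+08.
Back to dB: 10·log₁₀ Σ = 85.9 dB.

85.9 dB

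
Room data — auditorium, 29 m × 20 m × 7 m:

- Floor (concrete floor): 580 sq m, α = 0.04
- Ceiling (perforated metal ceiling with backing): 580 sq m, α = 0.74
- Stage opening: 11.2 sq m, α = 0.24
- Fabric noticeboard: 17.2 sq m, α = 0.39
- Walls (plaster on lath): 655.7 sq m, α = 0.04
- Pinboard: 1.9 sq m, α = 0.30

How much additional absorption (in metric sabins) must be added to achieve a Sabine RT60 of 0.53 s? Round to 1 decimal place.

A₁ = Σ Sᵢαᵢ = 580*0.04 + 580*0.74 + 11.2*0.24 + 17.2*0.39 + 655.7*0.04 + 1.9*0.30 = 488.594 sabins.
Target A₂ = 0.161·4060/0.53 = 1233.321 sabins (V = 4060 m³).
Additional absorption ΔA = 1233.321 − 488.594 = 744.7 sabins.

744.7 sabins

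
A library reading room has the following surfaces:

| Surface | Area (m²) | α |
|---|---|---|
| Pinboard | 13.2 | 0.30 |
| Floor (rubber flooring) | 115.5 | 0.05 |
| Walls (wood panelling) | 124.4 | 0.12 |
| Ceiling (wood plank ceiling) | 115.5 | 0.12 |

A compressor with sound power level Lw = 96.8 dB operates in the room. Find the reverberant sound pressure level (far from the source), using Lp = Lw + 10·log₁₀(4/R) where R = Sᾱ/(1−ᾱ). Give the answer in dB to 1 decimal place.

Σ(Sᵢαᵢ) = 13.2·0.30 + 115.5·0.05 + 124.4·0.12 + 115.5·0.12 = 38.523; total area S = 368.6 m².
ᾱ = 0.1045, so room constant R = A/(1−ᾱ) = 43.018 m².
Lp = Lw + 10 log₁₀(4/R) = 96.8 -10.32 = 86.5 dB.

86.5 dB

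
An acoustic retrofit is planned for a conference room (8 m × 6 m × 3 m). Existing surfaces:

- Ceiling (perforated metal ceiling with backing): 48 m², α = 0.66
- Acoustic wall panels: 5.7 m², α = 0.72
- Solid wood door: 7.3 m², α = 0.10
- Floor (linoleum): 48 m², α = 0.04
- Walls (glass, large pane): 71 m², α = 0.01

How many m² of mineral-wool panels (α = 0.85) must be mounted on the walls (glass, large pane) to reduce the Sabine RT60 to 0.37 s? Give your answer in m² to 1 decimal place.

Equivalent absorption area: A₁ = 48×0.66 + 5.7×0.72 + 7.3×0.10 + 48×0.04 + 71×0.01 = 39.144 m².
Required A₂ = 0.161·144/0.37 = 62.659 sabins.
Absorption to add: 62.659 − 39.144 = 23.515 sabins.
Net gain per m²: Δα = 0.85 − 0.01 = 0.84.
Area = ΔA/Δα = 23.515/0.84 = 28.0 m².

28.0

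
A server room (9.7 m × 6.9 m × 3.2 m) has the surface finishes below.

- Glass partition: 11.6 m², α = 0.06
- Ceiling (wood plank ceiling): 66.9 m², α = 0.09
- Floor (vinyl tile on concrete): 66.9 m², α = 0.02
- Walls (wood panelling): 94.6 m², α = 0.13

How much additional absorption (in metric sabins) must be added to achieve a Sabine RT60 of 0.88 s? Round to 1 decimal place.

Summing Sᵢαᵢ: 0.696 + 6.021 + 1.338 + 12.298 → A₁ = 20.353 sabins.
V = 214.176 m³. Required absorption A₂ = 0.161 × 214.176 / 0.88 = 39.184 sabins.
Additional absorption ΔA = 39.184 − 20.353 = 18.8 sabins.

18.8 sabins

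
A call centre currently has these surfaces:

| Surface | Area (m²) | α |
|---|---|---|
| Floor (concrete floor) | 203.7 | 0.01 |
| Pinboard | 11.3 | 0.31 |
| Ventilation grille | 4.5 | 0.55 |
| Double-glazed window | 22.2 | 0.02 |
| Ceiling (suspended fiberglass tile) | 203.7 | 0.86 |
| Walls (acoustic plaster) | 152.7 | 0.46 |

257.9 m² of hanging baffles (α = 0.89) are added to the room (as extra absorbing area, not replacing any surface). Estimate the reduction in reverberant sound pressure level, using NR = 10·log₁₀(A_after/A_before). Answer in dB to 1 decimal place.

2.8 dB

Total absorption A_before = 203.7*0.01 + 11.3*0.31 + 4.5*0.55 + 22.2*0.02 + 203.7*0.86 + 152.7*0.46
  = 2.037 + 3.503 + 2.475 + 0.444 + 175.182 + 70.242 = 253.883 m² sabins.
Treatment contributes 257.9·0.89 = 229.531 sabins.
New total A_after = 483.414 sabins.
Reduction = 10 log₁₀(A_after/A_before) = 10 log₁₀(1.9041) = 2.8 dB.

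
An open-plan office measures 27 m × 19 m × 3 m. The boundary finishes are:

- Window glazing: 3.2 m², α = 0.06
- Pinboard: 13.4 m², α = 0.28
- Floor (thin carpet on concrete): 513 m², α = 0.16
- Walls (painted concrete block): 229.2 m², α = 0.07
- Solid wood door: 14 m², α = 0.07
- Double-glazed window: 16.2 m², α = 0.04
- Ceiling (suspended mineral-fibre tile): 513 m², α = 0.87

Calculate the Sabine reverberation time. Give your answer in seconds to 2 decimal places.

0.45 seconds

Summing Sᵢαᵢ: 0.192 + 3.752 + 82.080 + 16.044 + 0.980 + 0.648 + 446.310 → A = 550.006 sabins.
V = 27·19·3 = 1539 m³.
RT60 = 0.161 · V / A = 0.161 × 1539 / 550.006 = 0.45 s.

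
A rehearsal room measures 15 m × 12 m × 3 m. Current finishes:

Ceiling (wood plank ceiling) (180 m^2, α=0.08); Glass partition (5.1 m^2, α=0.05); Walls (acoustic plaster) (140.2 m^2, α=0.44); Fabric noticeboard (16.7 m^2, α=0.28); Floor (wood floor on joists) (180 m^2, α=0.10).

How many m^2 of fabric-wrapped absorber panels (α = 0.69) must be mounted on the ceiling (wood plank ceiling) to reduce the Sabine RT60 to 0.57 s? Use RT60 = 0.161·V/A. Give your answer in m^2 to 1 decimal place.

Total absorption A₁ = 180×0.08 + 5.1×0.05 + 140.2×0.44 + 16.7×0.28 + 180×0.10
  = 14.400 + 0.255 + 61.688 + 4.676 + 18.000 = 99.019 m^2 sabins.
V = 540 m³. Target absorption A₂ = 0.161 × 540 / 0.57 = 152.526 sabins.
Absorption to add: 152.526 − 99.019 = 53.507 sabins.
Net gain per m^2: Δα = 0.69 − 0.08 = 0.61.
Panel area = 53.507 / 0.61 = 87.7 m^2.

87.7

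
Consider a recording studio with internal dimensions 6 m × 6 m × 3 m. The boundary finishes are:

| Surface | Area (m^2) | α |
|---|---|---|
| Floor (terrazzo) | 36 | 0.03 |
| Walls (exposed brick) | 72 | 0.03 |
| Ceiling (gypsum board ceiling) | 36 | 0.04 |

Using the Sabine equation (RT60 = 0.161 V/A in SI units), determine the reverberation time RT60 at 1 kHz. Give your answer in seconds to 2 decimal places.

3.72 s

Summing Sᵢαᵢ: 1.080 + 2.160 + 1.440 → A = 4.680 sabins.
Room volume: 108 m³.
T = 0.161 V/A = 0.161·108/4.680 = 3.72 s.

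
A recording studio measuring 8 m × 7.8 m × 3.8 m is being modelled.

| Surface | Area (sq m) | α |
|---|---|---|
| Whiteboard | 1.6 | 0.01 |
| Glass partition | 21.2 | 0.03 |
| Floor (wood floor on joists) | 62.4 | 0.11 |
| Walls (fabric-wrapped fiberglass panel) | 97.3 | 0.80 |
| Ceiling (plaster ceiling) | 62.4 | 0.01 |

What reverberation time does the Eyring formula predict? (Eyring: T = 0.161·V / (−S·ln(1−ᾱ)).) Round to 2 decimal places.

0.36 seconds

Total surface area S = 1.6 + 21.2 + 62.4 + 97.3 + 62.4 = 244.9 sq m.
Σ(Sᵢαᵢ) = 1.6×0.01 + 21.2×0.03 + 62.4×0.11 + 97.3×0.80 + 62.4×0.01 = 85.980.
Mean coefficient ᾱ = A/S = 0.3511.
−S·ln(1−ᾱ) = −244.9 × ln(1 − 0.3511) = 105.914.
V = 8 × 7.8 × 3.8 = 237.12 m³.
T = 0.161·V/[−S·ln(1−ᾱ)] = 0.161·237.12/105.914 = 0.36 s.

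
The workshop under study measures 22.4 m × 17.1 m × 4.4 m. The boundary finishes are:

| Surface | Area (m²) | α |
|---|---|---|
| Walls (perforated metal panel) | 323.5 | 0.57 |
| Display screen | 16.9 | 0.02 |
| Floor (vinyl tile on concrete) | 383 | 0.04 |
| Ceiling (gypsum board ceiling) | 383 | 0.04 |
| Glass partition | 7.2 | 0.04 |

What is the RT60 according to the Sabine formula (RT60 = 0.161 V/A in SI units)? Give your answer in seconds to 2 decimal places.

Summing Sᵢαᵢ: 184.395 + 0.338 + 15.320 + 15.320 + 0.288 → A = 215.661 sabins.
Room volume: 1685.376 m³.
RT60 = 0.161 · V / A = 0.161 × 1685.376 / 215.661 = 1.26 s.

1.26 seconds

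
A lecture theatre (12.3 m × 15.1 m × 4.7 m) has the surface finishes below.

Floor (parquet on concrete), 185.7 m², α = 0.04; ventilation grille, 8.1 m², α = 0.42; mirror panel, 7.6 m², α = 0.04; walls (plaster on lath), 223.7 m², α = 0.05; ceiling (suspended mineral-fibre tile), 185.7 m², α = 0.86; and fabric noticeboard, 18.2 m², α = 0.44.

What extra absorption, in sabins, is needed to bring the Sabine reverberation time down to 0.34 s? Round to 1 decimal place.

A₁ = Σ Sᵢαᵢ = 185.7*0.04 + 8.1*0.42 + 7.6*0.04 + 223.7*0.05 + 185.7*0.86 + 18.2*0.44 = 190.029 sabins.
For T = 0.34 s, need A₂ = 0.161·V/T = 0.161·872.931/0.34 = 413.359 sabins.
Shortfall: 413.359 − 190.029 = 223.3 sabins.

223.3 sabins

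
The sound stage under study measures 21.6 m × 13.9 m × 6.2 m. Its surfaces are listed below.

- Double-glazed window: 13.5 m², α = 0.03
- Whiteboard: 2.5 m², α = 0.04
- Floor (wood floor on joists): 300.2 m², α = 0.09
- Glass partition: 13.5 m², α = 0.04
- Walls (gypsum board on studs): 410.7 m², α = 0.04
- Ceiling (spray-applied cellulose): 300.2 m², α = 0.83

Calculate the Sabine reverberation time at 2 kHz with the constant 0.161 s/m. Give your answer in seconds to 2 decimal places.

1.02 sec

Equivalent absorption area: A = 13.5*0.03 + 2.5*0.04 + 300.2*0.09 + 13.5*0.04 + 410.7*0.04 + 300.2*0.83 = 293.657 m².
Room volume: 1861.488 m³.
Sabine: RT60 = 0.161 × 1861.488 / 293.657 = 1.02 s.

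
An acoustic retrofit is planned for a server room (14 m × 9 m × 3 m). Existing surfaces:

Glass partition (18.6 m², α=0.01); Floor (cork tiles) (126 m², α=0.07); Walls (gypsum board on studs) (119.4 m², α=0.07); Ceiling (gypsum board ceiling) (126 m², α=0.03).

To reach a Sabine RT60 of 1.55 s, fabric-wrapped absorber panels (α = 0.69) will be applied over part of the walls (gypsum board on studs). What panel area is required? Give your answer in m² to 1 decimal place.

29.2

Equivalent absorption area: A₁ = 18.6×0.01 + 126×0.07 + 119.4×0.07 + 126×0.03 = 21.144 m².
V = 378 m³. Target absorption A₂ = 0.161 × 378 / 1.55 = 39.263 sabins.
ΔA needed = 39.263 − 21.144 = 18.119 sabins.
Net gain per m²: Δα = 0.69 − 0.07 = 0.62.
Area = ΔA/Δα = 18.119/0.62 = 29.2 m².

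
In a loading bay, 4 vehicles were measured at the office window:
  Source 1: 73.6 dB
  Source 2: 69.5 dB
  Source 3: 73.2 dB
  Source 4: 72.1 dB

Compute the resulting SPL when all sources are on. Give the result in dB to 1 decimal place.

78.4 dB

Σ 10^(Lᵢ/10) = 6.893e+07.
Combined level = 10 log₁₀(6.893e+07) = 78.4 dB.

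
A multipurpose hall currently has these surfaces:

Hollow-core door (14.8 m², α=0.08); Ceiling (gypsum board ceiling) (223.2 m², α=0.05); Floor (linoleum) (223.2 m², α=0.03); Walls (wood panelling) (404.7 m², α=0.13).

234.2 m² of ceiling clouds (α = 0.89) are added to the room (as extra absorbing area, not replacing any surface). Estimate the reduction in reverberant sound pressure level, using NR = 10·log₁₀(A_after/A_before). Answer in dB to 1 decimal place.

5.9 dB

Total absorption A_before = 14.8·0.08 + 223.2·0.05 + 223.2·0.03 + 404.7·0.13
  = 1.184 + 11.160 + 6.696 + 52.611 = 71.651 m² sabins.
Treatment contributes 234.2·0.89 = 208.438 sabins.
A_after = 71.651 + 208.438 = 280.089 sabins.
NR = 10·log₁₀(280.089/71.651) = 5.9 dB.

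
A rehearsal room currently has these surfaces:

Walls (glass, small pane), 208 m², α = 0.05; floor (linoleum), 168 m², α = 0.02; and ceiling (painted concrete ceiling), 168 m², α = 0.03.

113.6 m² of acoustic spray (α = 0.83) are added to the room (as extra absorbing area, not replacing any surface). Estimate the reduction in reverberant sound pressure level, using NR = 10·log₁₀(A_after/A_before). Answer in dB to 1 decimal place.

Equivalent absorption area: A_before = 208·0.05 + 168·0.02 + 168·0.03 = 18.800 m².
Treatment contributes 113.6·0.83 = 94.288 sabins.
New total A_after = 113.088 sabins.
NR = 10·log₁₀(113.088/18.800) = 7.8 dB.

7.8 dB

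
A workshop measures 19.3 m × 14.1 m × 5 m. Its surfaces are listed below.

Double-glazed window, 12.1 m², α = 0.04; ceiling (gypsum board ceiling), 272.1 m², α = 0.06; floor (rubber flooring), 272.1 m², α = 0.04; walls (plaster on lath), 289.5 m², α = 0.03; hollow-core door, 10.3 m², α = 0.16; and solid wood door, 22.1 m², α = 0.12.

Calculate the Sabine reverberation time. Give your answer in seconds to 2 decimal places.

Equivalent absorption area: A = 12.1*0.04 + 272.1*0.06 + 272.1*0.04 + 289.5*0.03 + 10.3*0.16 + 22.1*0.12 = 40.679 m².
Room volume: 1360.65 m³.
Sabine: RT60 = 0.161 × 1360.65 / 40.679 = 5.39 s.

5.39 seconds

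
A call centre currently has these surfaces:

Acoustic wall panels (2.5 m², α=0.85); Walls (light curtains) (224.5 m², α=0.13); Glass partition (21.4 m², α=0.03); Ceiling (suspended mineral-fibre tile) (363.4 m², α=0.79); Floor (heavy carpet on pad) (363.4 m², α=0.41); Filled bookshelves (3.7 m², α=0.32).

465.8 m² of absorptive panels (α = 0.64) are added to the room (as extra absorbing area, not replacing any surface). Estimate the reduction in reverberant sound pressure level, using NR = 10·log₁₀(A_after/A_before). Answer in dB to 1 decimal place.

A_before = Σ Sᵢαᵢ = 2.5*0.85 + 224.5*0.13 + 21.4*0.03 + 363.4*0.79 + 363.4*0.41 + 3.7*0.32 = 469.216 sabins.
Treatment contributes 465.8·0.64 = 298.112 sabins.
New total A_after = 767.328 sabins.
NR = 10·log₁₀(767.328/469.216) = 2.1 dB.

2.1 dB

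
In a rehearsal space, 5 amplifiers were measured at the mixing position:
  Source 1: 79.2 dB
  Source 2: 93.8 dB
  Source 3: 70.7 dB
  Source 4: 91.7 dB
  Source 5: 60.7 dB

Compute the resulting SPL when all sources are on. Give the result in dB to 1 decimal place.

96.0 dB

Converting to relative power and adding: 10^(79.2/10) + 10^(93.8/10) + 10^(70.7/10) + 10^(91.7/10) + 10^(60.7/10) = 3.974e+09.
Combined level = 10 log₁₀(3.974e+09) = 96.0 dB.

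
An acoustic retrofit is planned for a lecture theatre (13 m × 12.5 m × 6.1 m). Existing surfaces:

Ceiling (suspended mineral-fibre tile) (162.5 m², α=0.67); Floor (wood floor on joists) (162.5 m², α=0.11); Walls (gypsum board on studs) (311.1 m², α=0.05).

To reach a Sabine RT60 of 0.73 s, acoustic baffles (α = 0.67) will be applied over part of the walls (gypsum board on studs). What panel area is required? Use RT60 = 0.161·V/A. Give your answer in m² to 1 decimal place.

123.1

Total absorption A₁ = 162.5×0.67 + 162.5×0.11 + 311.1×0.05
  = 108.875 + 17.875 + 15.555 = 142.305 m² sabins.
Required A₂ = 0.161·991.25/0.73 = 218.618 sabins.
ΔA needed = 218.618 − 142.305 = 76.313 sabins.
Each m² of panel replacing the walls (gypsum board on studs) adds (0.67 − 0.05) = 0.62 sabins.
Area = ΔA/Δα = 76.313/0.62 = 123.1 m².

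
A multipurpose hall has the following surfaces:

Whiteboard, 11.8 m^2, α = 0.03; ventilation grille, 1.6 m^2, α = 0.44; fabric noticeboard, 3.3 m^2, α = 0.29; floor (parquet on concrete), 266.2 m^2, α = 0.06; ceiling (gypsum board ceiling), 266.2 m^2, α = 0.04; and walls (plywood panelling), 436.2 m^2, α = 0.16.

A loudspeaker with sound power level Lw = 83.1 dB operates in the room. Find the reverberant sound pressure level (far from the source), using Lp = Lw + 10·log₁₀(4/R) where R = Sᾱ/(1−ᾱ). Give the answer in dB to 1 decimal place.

68.7 dB

Σ(Sᵢαᵢ) = 11.8·0.03 + 1.6·0.44 + 3.3·0.29 + 266.2·0.06 + 266.2·0.04 + 436.2·0.16 = 98.427; total area S = 985.3 m^2.
ᾱ = 0.0999, so room constant R = A/(1−ᾱ) = 109.351 m^2.
Lp = Lw + 10 log₁₀(4/R) = 83.1 -14.37 = 68.7 dB.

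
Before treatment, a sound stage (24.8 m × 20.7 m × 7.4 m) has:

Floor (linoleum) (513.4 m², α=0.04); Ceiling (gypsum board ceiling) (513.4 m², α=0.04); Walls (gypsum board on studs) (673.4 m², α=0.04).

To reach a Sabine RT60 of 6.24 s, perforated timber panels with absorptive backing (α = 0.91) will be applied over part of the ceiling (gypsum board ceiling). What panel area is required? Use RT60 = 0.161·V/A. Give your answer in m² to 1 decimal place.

34.5

Summing Sᵢαᵢ: 20.536 + 20.536 + 26.936 → A₁ = 68.008 sabins.
Required A₂ = 0.161·3798.864/6.24 = 98.016 sabins.
ΔA needed = 98.016 − 68.008 = 30.008 sabins.
Net gain per m²: Δα = 0.91 − 0.04 = 0.87.
Panel area = 30.008 / 0.87 = 34.5 m².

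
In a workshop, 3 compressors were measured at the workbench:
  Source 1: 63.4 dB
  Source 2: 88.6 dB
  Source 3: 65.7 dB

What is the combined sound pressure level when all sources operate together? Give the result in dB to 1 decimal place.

Sum in the linear (power) domain: Σ 10^(Lᵢ/10) = 10^(63.4/10) + 10^(88.6/10) + 10^(65.7/10) = 7.303e+08.
Combined level = 10 log₁₀(7.303e+08) = 88.6 dB.

88.6 dB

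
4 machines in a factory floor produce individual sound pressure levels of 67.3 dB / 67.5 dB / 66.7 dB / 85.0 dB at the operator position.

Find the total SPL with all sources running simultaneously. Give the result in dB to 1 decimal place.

85.2 dB

Σ 10^(Lᵢ/10) = 3.319e+08.
Combined level = 10 log₁₀(3.319e+08) = 85.2 dB.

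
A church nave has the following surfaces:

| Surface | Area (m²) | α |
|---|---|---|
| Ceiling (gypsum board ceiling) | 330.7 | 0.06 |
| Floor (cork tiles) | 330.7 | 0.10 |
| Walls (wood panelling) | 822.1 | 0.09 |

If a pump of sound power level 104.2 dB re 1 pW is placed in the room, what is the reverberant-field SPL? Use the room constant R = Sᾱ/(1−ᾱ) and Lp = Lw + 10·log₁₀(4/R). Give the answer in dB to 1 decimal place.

Σ(Sᵢαᵢ) = 330.7·0.06 + 330.7·0.10 + 822.1·0.09 = 126.901; total area S = 1483.5 m².
ᾱ = 126.901/1483.5 = 0.0855; R = Sᾱ/(1−ᾱ) = 126.901/(1−0.0855) = 138.765 m².
Lp = 104.2 + 10·log₁₀(4/138.765) = 104.2 + (-15.40) = 88.8 dB.

88.8 dB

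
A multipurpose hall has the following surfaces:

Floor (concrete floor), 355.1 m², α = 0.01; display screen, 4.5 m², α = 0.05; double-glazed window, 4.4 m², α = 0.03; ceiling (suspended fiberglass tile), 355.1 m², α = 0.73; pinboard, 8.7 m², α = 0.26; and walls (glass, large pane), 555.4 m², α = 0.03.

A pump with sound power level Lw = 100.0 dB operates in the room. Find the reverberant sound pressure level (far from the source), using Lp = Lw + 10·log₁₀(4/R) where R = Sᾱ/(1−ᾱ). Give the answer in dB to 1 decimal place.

A = 282.055 sabins; S = 1283.2 m².
ᾱ = 282.055/1283.2 = 0.2198; R = Sᾱ/(1−ᾱ) = 282.055/(1−0.2198) = 361.516 m².
Lp = 100.0 + 10·log₁₀(4/361.516) = 100.0 + (-19.56) = 80.4 dB.

80.4 dB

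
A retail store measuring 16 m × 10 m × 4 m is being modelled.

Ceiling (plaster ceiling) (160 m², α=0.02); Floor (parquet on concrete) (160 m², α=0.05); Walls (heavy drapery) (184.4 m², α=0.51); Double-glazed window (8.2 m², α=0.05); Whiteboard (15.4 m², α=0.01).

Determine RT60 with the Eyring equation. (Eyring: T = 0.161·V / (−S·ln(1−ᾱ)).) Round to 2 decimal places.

0.87 seconds

Total surface area S = 160 + 160 + 184.4 + 8.2 + 15.4 = 528.0 m².
Σ(Sᵢαᵢ) = 160×0.02 + 160×0.05 + 184.4×0.51 + 8.2×0.05 + 15.4×0.01 = 105.808.
ᾱ = 105.808 / 528.0 = 0.2004.
−S·ln(1−ᾱ) = −528.0 × ln(1 − 0.2004) = 118.084.
V = 16 × 10 × 4 = 640 m³.
T = 0.161·V/[−S·ln(1−ᾱ)] = 0.161·640/118.084 = 0.87 s.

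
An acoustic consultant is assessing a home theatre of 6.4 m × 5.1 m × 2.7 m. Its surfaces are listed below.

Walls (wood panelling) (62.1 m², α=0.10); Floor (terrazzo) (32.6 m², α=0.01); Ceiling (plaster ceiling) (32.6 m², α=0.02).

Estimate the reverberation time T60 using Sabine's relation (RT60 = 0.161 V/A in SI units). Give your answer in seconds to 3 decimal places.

1.974 seconds

Equivalent absorption area: A = 62.1×0.10 + 32.6×0.01 + 32.6×0.02 = 7.188 m².
V = 6.4·5.1·2.7 = 88.128 m³.
T = 0.161 V/A = 0.161·88.128/7.188 = 1.974 s.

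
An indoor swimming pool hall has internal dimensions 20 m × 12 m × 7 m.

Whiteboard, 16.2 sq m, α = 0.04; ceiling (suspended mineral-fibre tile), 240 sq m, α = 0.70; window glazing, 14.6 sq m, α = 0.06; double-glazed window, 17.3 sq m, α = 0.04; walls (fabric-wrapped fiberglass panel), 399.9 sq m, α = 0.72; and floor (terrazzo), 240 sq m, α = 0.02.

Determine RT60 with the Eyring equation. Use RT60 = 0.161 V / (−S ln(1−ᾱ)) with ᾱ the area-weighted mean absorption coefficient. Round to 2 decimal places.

0.42 seconds

S = Σ Sᵢ = 928.0 sq m.
Σ(Sᵢαᵢ) = 16.2×0.04 + 240×0.70 + 14.6×0.06 + 17.3×0.04 + 399.9×0.72 + 240×0.02 = 462.944.
ᾱ = 462.944 / 928.0 = 0.4989.
−S·ln(1−ᾱ) = −928.0 × ln(1 − 0.4989) = 641.201.
V = 20 × 12 × 7 = 1680 m³.
RT60 = 0.161 × 1680 / 641.201 = 0.42 s.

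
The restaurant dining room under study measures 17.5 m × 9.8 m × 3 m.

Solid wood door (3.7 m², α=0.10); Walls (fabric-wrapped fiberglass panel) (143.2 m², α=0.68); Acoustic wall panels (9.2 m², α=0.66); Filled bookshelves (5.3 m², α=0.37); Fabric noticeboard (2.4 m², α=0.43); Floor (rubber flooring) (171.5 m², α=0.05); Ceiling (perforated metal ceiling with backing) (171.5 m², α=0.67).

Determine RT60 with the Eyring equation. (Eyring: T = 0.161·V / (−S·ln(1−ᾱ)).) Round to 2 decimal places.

0.27 s

S = Σ Sᵢ = 506.8 m².
Absorption A = 3.7×0.10 + 143.2×0.68 + 9.2×0.66 + 5.3×0.37 + 2.4×0.43 + 171.5×0.05 + 171.5×0.67 = 230.291 sabins.
Mean coefficient ᾱ = A/S = 0.4544.
Eyring denominator: −S ln(1−ᾱ) = 307.054.
V = 17.5 × 9.8 × 3 = 514.5 m³.
T = 0.161·V/[−S·ln(1−ᾱ)] = 0.161·514.5/307.054 = 0.27 s.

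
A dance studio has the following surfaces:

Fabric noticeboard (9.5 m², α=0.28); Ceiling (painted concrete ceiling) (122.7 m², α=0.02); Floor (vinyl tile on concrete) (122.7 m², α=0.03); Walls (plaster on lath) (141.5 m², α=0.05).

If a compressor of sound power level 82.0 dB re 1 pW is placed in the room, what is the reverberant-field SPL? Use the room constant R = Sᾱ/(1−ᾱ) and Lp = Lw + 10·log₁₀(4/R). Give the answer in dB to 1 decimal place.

75.8 dB

A = 15.870 sabins; S = 396.4 m².
ᾱ = 0.0400, so room constant R = A/(1−ᾱ) = 16.531 m².
Lp = 82.0 + 10·log₁₀(4/16.531) = 82.0 + (-6.16) = 75.8 dB.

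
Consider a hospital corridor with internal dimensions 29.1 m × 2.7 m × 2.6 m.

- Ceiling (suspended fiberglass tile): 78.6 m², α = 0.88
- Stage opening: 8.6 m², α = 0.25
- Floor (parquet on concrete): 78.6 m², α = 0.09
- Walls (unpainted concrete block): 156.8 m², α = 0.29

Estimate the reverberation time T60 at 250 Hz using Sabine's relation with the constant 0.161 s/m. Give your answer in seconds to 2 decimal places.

0.27 s

Equivalent absorption area: A = 78.6·0.88 + 8.6·0.25 + 78.6·0.09 + 156.8·0.29 = 123.864 m².
V = 29.1·2.7·2.6 = 204.282 m³.
T = 0.161 V/A = 0.161·204.282/123.864 = 0.27 s.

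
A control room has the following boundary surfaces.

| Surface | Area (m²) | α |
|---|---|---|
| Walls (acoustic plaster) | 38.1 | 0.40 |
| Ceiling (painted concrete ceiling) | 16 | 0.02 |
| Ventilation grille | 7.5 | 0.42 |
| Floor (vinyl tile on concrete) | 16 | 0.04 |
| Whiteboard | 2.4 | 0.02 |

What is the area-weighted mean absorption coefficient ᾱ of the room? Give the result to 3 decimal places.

Total surface area S = 80.0 m².
Weighted sum Σ Sα = 19.398.
ᾱ = A/S = 0.242.

0.242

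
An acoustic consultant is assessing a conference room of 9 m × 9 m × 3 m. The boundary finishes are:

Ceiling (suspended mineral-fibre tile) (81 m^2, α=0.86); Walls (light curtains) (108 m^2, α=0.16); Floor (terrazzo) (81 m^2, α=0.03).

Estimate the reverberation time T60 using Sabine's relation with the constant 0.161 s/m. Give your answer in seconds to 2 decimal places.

0.44 sec

A = Σ Sᵢαᵢ = 81*0.86 + 108*0.16 + 81*0.03 = 89.370 sabins.
V = 9·9·3 = 243 m³.
Sabine: RT60 = 0.161 × 243 / 89.370 = 0.44 s.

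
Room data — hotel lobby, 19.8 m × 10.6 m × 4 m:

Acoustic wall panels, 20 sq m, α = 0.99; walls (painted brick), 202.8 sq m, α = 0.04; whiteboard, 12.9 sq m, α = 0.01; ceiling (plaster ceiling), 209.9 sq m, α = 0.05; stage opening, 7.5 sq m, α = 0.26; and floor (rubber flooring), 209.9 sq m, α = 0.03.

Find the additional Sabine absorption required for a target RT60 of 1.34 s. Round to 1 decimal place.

A₁ = Σ Sᵢαᵢ = 20×0.99 + 202.8×0.04 + 12.9×0.01 + 209.9×0.05 + 7.5×0.26 + 209.9×0.03 = 46.783 sabins.
Target A₂ = 0.161·839.52/1.34 = 100.868 sabins (V = 839.52 m³).
ΔA = A₂ − A₁ = 100.868 − 46.783 = 54.1 sabins.

54.1 sabins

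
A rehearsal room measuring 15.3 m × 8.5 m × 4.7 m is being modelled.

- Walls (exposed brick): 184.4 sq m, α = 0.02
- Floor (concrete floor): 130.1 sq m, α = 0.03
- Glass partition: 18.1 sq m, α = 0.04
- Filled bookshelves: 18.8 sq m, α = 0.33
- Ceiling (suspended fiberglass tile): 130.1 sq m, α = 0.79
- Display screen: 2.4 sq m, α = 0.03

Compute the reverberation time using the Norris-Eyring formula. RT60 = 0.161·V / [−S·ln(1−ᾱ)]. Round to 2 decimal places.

Total surface area S = 184.4 + 130.1 + 18.1 + 18.8 + 130.1 + 2.4 = 483.9 sq m.
Σ(Sᵢαᵢ) = 184.4·0.02 + 130.1·0.03 + 18.1·0.04 + 18.8·0.33 + 130.1·0.79 + 2.4·0.03 = 117.370.
ᾱ = 117.370 / 483.9 = 0.2426.
Eyring denominator: −S ln(1−ᾱ) = 134.458.
V = 15.3 × 8.5 × 4.7 = 611.235 m³.
RT60 = 0.161 × 611.235 / 134.458 = 0.73 s.

0.73 sec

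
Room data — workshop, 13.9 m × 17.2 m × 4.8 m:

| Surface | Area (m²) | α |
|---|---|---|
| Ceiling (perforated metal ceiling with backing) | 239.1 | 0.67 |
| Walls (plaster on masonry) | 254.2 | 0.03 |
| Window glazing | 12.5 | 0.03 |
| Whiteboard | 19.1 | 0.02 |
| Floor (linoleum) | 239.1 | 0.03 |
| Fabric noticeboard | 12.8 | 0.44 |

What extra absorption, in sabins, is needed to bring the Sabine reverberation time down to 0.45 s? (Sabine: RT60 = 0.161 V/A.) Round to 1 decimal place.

229.2 sabins

Equivalent absorption area: A₁ = 239.1×0.67 + 254.2×0.03 + 12.5×0.03 + 19.1×0.02 + 239.1×0.03 + 12.8×0.44 = 181.385 m².
V = 1147.584 m³. Required absorption A₂ = 0.161 × 1147.584 / 0.45 = 410.580 sabins.
Additional absorption ΔA = 410.580 − 181.385 = 229.2 sabins.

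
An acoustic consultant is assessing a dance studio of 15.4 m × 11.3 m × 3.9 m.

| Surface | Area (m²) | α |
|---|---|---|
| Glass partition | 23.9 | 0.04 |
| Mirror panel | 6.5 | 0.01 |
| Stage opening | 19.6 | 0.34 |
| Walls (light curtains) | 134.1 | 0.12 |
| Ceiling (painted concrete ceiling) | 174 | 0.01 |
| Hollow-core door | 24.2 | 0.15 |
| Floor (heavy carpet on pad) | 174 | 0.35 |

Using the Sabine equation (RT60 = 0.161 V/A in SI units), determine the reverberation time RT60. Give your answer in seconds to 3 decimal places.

1.213 seconds

Equivalent absorption area: A = 23.9*0.04 + 6.5*0.01 + 19.6*0.34 + 134.1*0.12 + 174*0.01 + 24.2*0.15 + 174*0.35 = 90.047 m².
Room volume: 678.678 m³.
RT60 = 0.161 · V / A = 0.161 × 678.678 / 90.047 = 1.213 s.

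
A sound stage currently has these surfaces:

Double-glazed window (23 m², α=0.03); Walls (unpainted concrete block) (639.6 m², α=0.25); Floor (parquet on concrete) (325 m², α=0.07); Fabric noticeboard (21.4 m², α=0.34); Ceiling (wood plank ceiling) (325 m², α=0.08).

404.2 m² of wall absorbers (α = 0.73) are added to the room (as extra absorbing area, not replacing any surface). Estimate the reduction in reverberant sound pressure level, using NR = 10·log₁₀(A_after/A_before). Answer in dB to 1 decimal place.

3.7 dB

Total absorption A_before = 23*0.03 + 639.6*0.25 + 325*0.07 + 21.4*0.34 + 325*0.08
  = 0.690 + 159.900 + 22.750 + 7.276 + 26.000 = 216.616 m² sabins.
Added absorption = 404.2 × 0.73 = 295.066 sabins.
A_after = 216.616 + 295.066 = 511.682 sabins.
Reduction = 10 log₁₀(A_after/A_before) = 10 log₁₀(2.3622) = 3.7 dB.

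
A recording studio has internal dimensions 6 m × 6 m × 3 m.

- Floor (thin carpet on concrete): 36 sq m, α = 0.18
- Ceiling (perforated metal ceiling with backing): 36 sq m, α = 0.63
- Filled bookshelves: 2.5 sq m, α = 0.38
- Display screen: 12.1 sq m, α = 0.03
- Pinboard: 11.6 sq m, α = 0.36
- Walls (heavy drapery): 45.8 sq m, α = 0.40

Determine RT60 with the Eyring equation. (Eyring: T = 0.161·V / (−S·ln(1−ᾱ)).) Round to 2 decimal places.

0.26 sec

Total surface area S = 36 + 36 + 2.5 + 12.1 + 11.6 + 45.8 = 144.0 sq m.
Absorption A = 36×0.18 + 36×0.63 + 2.5×0.38 + 12.1×0.03 + 11.6×0.36 + 45.8×0.40 = 52.969 sabins.
Mean coefficient ᾱ = A/S = 0.3678.
−S·ln(1−ᾱ) = −144.0 × ln(1 − 0.3678) = 66.031.
V = 6 × 6 × 3 = 108 m³.
RT60 = 0.161 × 108 / 66.031 = 0.26 s.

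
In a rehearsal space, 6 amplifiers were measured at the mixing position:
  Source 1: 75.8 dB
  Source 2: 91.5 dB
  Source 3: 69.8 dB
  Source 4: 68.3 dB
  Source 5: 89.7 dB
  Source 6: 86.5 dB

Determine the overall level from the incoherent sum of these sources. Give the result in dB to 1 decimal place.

94.5 dB

Σ 10^(Lᵢ/10) = 2.847e+09.
L_total = 10·log₁₀(2.847e+09) = 94.5 dB.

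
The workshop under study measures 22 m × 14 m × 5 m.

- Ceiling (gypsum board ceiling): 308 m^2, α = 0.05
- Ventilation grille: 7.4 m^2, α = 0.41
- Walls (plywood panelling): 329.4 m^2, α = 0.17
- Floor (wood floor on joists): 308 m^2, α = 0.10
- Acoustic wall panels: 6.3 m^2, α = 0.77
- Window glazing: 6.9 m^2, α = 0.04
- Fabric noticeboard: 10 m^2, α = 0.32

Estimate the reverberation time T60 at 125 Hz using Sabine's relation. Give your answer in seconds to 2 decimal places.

A = Σ Sᵢαᵢ = 308*0.05 + 7.4*0.41 + 329.4*0.17 + 308*0.10 + 6.3*0.77 + 6.9*0.04 + 10*0.32 = 113.559 sabins.
V = 22·14·5 = 1540 m³.
RT60 = 0.161 · V / A = 0.161 × 1540 / 113.559 = 2.18 s.

2.18 sec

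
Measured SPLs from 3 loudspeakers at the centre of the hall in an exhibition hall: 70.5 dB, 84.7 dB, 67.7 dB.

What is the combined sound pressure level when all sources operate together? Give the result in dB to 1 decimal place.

Σ 10^(Lᵢ/10) = 3.122e+08.
Back to dB: 10·log₁₀ Σ = 84.9 dB.

84.9 dB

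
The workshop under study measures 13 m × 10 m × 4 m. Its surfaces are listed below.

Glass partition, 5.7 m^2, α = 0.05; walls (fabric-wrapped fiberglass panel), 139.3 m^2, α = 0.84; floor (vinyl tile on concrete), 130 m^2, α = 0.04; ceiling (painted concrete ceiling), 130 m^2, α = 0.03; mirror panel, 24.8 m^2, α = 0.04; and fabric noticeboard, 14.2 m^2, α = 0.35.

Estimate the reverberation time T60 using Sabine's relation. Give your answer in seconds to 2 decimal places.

0.63 sec

Summing Sᵢαᵢ: 0.285 + 117.012 + 5.200 + 3.900 + 0.992 + 4.970 → A = 132.359 sabins.
V = 13·10·4 = 520 m³.
RT60 = 0.161 · V / A = 0.161 × 520 / 132.359 = 0.63 s.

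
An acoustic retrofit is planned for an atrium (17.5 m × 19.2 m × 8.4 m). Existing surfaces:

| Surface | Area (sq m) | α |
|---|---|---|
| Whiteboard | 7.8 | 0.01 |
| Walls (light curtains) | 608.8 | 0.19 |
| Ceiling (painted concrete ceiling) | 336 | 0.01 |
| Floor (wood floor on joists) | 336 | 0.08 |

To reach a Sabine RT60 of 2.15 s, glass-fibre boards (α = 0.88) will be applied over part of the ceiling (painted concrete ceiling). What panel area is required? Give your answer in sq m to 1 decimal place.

75.1

Summing Sᵢαᵢ: 0.078 + 115.672 + 3.360 + 26.880 → A₁ = 145.990 sabins.
V = 2822.4 m³. Target absorption A₂ = 0.161 × 2822.4 / 2.15 = 211.352 sabins.
Absorption to add: 211.352 − 145.990 = 65.362 sabins.
Each sq m of panel replacing the ceiling (painted concrete ceiling) adds (0.88 − 0.01) = 0.87 sabins.
Panel area = 65.362 / 0.87 = 75.1 sq m.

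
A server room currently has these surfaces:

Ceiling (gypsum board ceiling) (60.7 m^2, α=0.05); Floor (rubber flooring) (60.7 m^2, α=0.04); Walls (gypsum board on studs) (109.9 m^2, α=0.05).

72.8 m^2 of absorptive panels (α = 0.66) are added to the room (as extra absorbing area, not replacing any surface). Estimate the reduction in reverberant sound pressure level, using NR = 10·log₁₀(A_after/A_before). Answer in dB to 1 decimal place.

Summing Sᵢαᵢ: 3.035 + 2.428 + 5.495 → A_before = 10.958 sabins.
Treatment contributes 72.8·0.66 = 48.048 sabins.
A_after = 10.958 + 48.048 = 59.006 sabins.
NR = 10·log₁₀(59.006/10.958) = 7.3 dB.

7.3 dB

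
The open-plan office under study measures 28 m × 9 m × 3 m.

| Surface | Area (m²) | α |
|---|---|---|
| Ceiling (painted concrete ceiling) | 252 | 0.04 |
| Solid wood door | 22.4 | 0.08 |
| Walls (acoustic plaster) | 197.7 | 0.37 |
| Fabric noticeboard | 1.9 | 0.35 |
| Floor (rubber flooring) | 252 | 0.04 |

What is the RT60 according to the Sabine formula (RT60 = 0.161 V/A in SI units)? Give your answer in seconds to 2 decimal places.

Total absorption A = 252×0.04 + 22.4×0.08 + 197.7×0.37 + 1.9×0.35 + 252×0.04
  = 10.080 + 1.792 + 73.149 + 0.665 + 10.080 = 95.766 m² sabins.
Room volume: 756 m³.
Sabine: RT60 = 0.161 × 756 / 95.766 = 1.27 s.

1.27 sec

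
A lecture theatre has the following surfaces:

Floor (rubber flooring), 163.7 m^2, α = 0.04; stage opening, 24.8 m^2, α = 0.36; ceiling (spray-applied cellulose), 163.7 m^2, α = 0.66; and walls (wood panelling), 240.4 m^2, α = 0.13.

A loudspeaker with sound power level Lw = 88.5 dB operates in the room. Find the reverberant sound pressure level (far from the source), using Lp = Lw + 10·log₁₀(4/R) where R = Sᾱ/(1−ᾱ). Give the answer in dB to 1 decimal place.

A = 154.770 sabins; S = 592.6 m^2.
ᾱ = 154.770/592.6 = 0.2612; R = Sᾱ/(1−ᾱ) = 154.770/(1−0.2612) = 209.488 m^2.
Lp = 88.5 + 10·log₁₀(4/209.488) = 88.5 + (-17.19) = 71.3 dB.

71.3 dB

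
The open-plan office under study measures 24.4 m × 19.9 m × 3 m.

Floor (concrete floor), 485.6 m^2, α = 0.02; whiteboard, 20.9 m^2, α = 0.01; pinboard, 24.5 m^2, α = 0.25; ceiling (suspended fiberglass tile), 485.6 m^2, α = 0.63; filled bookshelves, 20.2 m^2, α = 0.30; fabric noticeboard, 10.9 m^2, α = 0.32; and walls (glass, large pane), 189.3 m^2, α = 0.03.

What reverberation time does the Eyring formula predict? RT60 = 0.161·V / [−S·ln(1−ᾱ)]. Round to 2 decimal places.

0.60 s

S = Σ Sᵢ = 1237.0 m^2.
Σ(Sᵢαᵢ) = 485.6×0.02 + 20.9×0.01 + 24.5×0.25 + 485.6×0.63 + 20.2×0.30 + 10.9×0.32 + 189.3×0.03 = 337.201.
Mean coefficient ᾱ = A/S = 0.2726.
Eyring denominator: −S ln(1−ᾱ) = 393.711.
V = 24.4 × 19.9 × 3 = 1456.68 m³.
RT60 = 0.161 × 1456.68 / 393.711 = 0.60 s.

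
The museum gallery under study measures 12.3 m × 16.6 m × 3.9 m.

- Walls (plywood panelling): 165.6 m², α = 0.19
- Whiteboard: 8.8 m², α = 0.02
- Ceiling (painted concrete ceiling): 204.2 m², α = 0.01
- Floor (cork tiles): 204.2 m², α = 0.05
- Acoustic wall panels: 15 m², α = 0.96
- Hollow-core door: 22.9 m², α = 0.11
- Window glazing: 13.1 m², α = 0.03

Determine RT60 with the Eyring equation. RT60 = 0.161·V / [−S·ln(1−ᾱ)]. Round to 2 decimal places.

1.99 sec

S = Σ Sᵢ = 633.8 m².
Absorption A = 165.6×0.19 + 8.8×0.02 + 204.2×0.01 + 204.2×0.05 + 15×0.96 + 22.9×0.11 + 13.1×0.03 = 61.204 sabins.
ᾱ = 61.204 / 633.8 = 0.0966.
Eyring denominator: −S ln(1−ᾱ) = 64.388.
V = 12.3 × 16.6 × 3.9 = 796.302 m³.
T = 0.161·V/[−S·ln(1−ᾱ)] = 0.161·796.302/64.388 = 1.99 s.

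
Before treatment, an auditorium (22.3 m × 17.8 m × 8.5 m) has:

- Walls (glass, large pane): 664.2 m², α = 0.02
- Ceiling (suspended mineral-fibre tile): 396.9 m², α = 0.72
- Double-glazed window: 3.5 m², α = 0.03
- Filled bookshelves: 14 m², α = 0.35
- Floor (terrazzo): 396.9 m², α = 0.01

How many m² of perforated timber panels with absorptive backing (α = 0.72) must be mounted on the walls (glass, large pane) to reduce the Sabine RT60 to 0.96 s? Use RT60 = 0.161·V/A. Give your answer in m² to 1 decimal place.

Summing Sᵢαᵢ: 13.284 + 285.768 + 0.105 + 4.900 + 3.969 → A₁ = 308.026 sabins.
V = 3373.99 m³. Target absorption A₂ = 0.161 × 3373.99 / 0.96 = 565.846 sabins.
ΔA needed = 565.846 − 308.026 = 257.820 sabins.
Net gain per m²: Δα = 0.72 − 0.02 = 0.70.
Panel area = 257.820 / 0.70 = 368.3 m².

368.3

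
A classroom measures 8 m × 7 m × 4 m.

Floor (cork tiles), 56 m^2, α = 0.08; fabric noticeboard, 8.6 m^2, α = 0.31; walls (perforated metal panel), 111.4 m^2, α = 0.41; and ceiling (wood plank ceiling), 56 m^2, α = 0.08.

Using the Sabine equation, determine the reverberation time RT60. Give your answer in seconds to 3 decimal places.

Total absorption A = 56·0.08 + 8.6·0.31 + 111.4·0.41 + 56·0.08
  = 4.480 + 2.666 + 45.674 + 4.480 = 57.300 m^2 sabins.
V = 8·7·4 = 224 m³.
T = 0.161 V/A = 0.161·224/57.300 = 0.629 s.

0.629 s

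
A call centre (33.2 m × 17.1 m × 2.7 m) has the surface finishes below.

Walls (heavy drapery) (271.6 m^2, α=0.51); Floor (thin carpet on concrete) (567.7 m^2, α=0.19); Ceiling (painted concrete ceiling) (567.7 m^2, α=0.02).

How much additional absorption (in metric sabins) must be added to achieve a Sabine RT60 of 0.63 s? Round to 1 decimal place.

134.0 sabins

Equivalent absorption area: A₁ = 271.6·0.51 + 567.7·0.19 + 567.7·0.02 = 257.733 m^2.
Target A₂ = 0.161·1532.844/0.63 = 391.727 sabins (V = 1532.844 m³).
ΔA = A₂ − A₁ = 391.727 − 257.733 = 134.0 sabins.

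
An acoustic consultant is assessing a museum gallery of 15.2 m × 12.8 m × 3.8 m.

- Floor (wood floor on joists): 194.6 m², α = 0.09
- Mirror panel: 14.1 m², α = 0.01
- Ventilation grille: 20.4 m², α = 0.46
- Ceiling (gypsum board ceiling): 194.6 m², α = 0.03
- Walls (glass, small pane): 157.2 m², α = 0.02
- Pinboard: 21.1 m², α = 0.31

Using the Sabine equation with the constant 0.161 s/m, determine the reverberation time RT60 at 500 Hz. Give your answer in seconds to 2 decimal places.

2.80 s

Summing Sᵢαᵢ: 17.514 + 0.141 + 9.384 + 5.838 + 3.144 + 6.541 → A = 42.562 sabins.
Volume V = 15.2 × 12.8 × 3.8 = 739.328 m³.
Sabine: RT60 = 0.161 × 739.328 / 42.562 = 2.80 s.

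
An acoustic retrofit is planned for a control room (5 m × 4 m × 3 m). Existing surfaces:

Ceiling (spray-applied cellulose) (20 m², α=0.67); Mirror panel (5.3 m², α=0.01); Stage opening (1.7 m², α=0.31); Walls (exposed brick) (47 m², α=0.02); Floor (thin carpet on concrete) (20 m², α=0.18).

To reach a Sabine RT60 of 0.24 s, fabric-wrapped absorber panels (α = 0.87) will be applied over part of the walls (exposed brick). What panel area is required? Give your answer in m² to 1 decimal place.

25.6

Total absorption A₁ = 20×0.67 + 5.3×0.01 + 1.7×0.31 + 47×0.02 + 20×0.18
  = 13.400 + 0.053 + 0.527 + 0.940 + 3.600 = 18.520 m² sabins.
Required A₂ = 0.161·60/0.24 = 40.250 sabins.
Absorption to add: 40.250 − 18.520 = 21.730 sabins.
Net gain per m²: Δα = 0.87 − 0.02 = 0.85.
Area = ΔA/Δα = 21.730/0.85 = 25.6 m².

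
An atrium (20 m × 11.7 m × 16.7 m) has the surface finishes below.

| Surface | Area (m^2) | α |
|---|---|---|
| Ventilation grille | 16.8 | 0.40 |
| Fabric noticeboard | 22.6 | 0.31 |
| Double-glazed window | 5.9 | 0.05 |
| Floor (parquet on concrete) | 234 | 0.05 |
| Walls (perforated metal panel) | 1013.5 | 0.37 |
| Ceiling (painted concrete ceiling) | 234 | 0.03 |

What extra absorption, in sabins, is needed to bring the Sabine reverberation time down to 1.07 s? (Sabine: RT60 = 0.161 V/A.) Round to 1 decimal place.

180.3 sabins

A₁ = Σ Sᵢαᵢ = 16.8·0.40 + 22.6·0.31 + 5.9·0.05 + 234·0.05 + 1013.5·0.37 + 234·0.03 = 407.736 sabins.
For T = 1.07 s, need A₂ = 0.161·V/T = 0.161·3907.8/1.07 = 587.996 sabins.
ΔA = A₂ − A₁ = 587.996 − 407.736 = 180.3 sabins.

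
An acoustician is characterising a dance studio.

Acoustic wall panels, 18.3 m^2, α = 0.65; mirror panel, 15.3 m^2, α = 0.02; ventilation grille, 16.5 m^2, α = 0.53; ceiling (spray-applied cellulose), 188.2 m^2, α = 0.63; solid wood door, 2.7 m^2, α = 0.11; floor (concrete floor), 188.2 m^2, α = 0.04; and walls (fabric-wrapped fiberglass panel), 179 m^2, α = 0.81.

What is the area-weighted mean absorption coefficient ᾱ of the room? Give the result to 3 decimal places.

Total surface area S = 608.2 m^2.
A = 18.3·0.65 + 15.3·0.02 + 16.5·0.53 + 188.2·0.63 + 2.7·0.11 + 188.2·0.04 + 179·0.81 = 292.327 sabins.
ᾱ = A/S = 0.481.

0.481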